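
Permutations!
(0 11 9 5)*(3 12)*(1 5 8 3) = [11, 5, 2, 12, 4, 0, 6, 7, 3, 8, 10, 9, 1] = (0 11 9 8 3 12 1 5)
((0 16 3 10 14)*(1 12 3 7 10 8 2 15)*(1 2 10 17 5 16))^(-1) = ((0 1 12 3 8 10 14)(2 15)(5 16 7 17))^(-1) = (0 14 10 8 3 12 1)(2 15)(5 17 7 16)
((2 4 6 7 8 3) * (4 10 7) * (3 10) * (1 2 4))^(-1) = (1 6 4 3 2)(7 10 8) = ((1 2 3 4 6)(7 8 10))^(-1)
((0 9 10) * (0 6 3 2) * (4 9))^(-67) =((0 4 9 10 6 3 2))^(-67) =(0 10 2 9 3 4 6)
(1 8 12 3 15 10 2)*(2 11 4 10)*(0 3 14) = (0 3 15 2 1 8 12 14)(4 10 11) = [3, 8, 1, 15, 10, 5, 6, 7, 12, 9, 11, 4, 14, 13, 0, 2]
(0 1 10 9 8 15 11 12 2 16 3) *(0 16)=(0 1 10 9 8 15 11 12 2)(3 16)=[1, 10, 0, 16, 4, 5, 6, 7, 15, 8, 9, 12, 2, 13, 14, 11, 3]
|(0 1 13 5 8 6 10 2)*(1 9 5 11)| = 21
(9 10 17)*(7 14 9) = (7 14 9 10 17) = [0, 1, 2, 3, 4, 5, 6, 14, 8, 10, 17, 11, 12, 13, 9, 15, 16, 7]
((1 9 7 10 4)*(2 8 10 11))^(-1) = (1 4 10 8 2 11 7 9)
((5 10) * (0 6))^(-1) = ((0 6)(5 10))^(-1) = (0 6)(5 10)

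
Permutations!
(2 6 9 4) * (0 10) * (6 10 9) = (0 9 4 2 10) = [9, 1, 10, 3, 2, 5, 6, 7, 8, 4, 0]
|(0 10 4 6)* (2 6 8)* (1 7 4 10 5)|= |(10)(0 5 1 7 4 8 2 6)|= 8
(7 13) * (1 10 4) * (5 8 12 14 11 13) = (1 10 4)(5 8 12 14 11 13 7) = [0, 10, 2, 3, 1, 8, 6, 5, 12, 9, 4, 13, 14, 7, 11]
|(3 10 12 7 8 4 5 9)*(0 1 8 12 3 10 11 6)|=10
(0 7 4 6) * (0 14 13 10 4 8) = (0 7 8)(4 6 14 13 10) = [7, 1, 2, 3, 6, 5, 14, 8, 0, 9, 4, 11, 12, 10, 13]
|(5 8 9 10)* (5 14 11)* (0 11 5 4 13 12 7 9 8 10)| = 21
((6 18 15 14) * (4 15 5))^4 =(4 18 14)(5 6 15)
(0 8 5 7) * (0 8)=(5 7 8)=[0, 1, 2, 3, 4, 7, 6, 8, 5]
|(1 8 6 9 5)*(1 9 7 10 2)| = |(1 8 6 7 10 2)(5 9)| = 6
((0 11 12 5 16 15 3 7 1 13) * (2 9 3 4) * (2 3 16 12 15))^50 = ((0 11 15 4 3 7 1 13)(2 9 16)(5 12))^50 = (0 15 3 1)(2 16 9)(4 7 13 11)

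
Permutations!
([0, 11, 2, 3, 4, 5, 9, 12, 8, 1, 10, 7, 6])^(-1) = (1 9 6 12 7 11)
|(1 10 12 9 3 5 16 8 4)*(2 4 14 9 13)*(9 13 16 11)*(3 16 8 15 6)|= 56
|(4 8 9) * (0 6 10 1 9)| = 7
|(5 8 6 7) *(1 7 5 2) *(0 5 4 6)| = |(0 5 8)(1 7 2)(4 6)| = 6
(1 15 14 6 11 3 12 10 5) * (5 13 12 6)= (1 15 14 5)(3 6 11)(10 13 12)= [0, 15, 2, 6, 4, 1, 11, 7, 8, 9, 13, 3, 10, 12, 5, 14]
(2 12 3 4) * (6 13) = (2 12 3 4)(6 13) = [0, 1, 12, 4, 2, 5, 13, 7, 8, 9, 10, 11, 3, 6]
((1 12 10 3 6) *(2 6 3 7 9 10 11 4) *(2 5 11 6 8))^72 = ((1 12 6)(2 8)(4 5 11)(7 9 10))^72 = (12)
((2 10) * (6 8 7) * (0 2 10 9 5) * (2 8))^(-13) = (10)(0 8 7 6 2 9 5)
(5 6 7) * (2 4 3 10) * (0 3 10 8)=(0 3 8)(2 4 10)(5 6 7)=[3, 1, 4, 8, 10, 6, 7, 5, 0, 9, 2]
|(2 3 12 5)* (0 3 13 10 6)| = 8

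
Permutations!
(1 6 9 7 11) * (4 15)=[0, 6, 2, 3, 15, 5, 9, 11, 8, 7, 10, 1, 12, 13, 14, 4]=(1 6 9 7 11)(4 15)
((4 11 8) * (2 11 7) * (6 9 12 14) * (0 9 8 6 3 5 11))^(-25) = (0 2 7 4 8 6 11 5 3 14 12 9)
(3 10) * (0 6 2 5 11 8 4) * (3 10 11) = (0 6 2 5 3 11 8 4) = [6, 1, 5, 11, 0, 3, 2, 7, 4, 9, 10, 8]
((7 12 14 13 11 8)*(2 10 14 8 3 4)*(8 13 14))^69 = ((14)(2 10 8 7 12 13 11 3 4))^69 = (14)(2 11 7)(3 12 10)(4 13 8)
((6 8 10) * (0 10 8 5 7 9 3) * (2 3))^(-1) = (0 3 2 9 7 5 6 10) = ((0 10 6 5 7 9 2 3))^(-1)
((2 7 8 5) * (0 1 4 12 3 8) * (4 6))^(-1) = (0 7 2 5 8 3 12 4 6 1)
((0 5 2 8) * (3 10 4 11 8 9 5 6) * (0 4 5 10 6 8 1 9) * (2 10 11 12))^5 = (12)(1 11 9)(3 6)(5 10) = ((0 8 4 12 2)(1 9 11)(3 6)(5 10))^5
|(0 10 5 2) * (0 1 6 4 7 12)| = 9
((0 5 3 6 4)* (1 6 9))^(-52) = (0 1 5 6 3 4 9)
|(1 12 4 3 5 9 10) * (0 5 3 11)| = 8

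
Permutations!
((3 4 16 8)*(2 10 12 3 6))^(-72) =((2 10 12 3 4 16 8 6))^(-72) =(16)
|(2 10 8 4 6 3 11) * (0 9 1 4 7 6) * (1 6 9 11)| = |(0 11 2 10 8 7 9 6 3 1 4)| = 11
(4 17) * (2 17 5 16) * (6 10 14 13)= [0, 1, 17, 3, 5, 16, 10, 7, 8, 9, 14, 11, 12, 6, 13, 15, 2, 4]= (2 17 4 5 16)(6 10 14 13)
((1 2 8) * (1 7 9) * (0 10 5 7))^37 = ((0 10 5 7 9 1 2 8))^37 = (0 1 5 8 9 10 2 7)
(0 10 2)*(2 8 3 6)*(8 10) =(10)(0 8 3 6 2) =[8, 1, 0, 6, 4, 5, 2, 7, 3, 9, 10]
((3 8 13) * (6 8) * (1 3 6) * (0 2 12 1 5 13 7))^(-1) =(0 7 8 6 13 5 3 1 12 2)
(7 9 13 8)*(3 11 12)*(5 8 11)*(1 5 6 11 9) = (1 5 8 7)(3 6 11 12)(9 13) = [0, 5, 2, 6, 4, 8, 11, 1, 7, 13, 10, 12, 3, 9]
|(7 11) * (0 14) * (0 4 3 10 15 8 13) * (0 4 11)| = |(0 14 11 7)(3 10 15 8 13 4)| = 12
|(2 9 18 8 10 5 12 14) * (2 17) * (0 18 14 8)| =4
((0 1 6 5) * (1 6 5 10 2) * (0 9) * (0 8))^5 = (0 5 10 8 1 6 9 2)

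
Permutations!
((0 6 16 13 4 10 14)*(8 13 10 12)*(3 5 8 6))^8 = (0 16 4 5 14 6 13 3 10 12 8)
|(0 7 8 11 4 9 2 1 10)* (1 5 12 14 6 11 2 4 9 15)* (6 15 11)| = |(0 7 8 2 5 12 14 15 1 10)(4 11 9)| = 30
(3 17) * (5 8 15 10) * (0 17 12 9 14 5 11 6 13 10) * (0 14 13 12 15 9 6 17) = (3 15 14 5 8 9 13 10 11 17)(6 12) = [0, 1, 2, 15, 4, 8, 12, 7, 9, 13, 11, 17, 6, 10, 5, 14, 16, 3]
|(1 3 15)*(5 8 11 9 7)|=|(1 3 15)(5 8 11 9 7)|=15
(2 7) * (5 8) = (2 7)(5 8) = [0, 1, 7, 3, 4, 8, 6, 2, 5]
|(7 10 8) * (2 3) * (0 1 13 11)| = 12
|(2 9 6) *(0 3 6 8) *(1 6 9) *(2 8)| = |(0 3 9 2 1 6 8)| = 7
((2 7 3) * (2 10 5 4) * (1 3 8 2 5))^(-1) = (1 10 3)(2 8 7)(4 5)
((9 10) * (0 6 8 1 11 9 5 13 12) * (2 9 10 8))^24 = ((0 6 2 9 8 1 11 10 5 13 12))^24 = (0 2 8 11 5 12 6 9 1 10 13)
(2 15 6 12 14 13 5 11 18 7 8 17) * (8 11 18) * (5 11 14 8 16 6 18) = [0, 1, 15, 3, 4, 5, 12, 14, 17, 9, 10, 16, 8, 11, 13, 18, 6, 2, 7] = (2 15 18 7 14 13 11 16 6 12 8 17)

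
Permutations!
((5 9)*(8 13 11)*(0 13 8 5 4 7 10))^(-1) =((0 13 11 5 9 4 7 10))^(-1) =(0 10 7 4 9 5 11 13)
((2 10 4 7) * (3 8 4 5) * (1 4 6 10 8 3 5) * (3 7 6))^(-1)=(1 10 6 4)(2 7 3 8)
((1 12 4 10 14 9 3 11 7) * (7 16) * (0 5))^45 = ((0 5)(1 12 4 10 14 9 3 11 16 7))^45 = (0 5)(1 9)(3 12)(4 11)(7 14)(10 16)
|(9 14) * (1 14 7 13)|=|(1 14 9 7 13)|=5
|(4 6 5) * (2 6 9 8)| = 6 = |(2 6 5 4 9 8)|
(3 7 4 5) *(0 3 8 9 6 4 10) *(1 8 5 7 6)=(0 3 6 4 7 10)(1 8 9)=[3, 8, 2, 6, 7, 5, 4, 10, 9, 1, 0]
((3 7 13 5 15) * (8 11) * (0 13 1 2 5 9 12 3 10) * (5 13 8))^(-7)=(0 10 15 5 11 8)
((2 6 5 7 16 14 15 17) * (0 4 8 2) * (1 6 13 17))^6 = (17)(1 15 14 16 7 5 6) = ((0 4 8 2 13 17)(1 6 5 7 16 14 15))^6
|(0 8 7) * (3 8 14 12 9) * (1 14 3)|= |(0 3 8 7)(1 14 12 9)|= 4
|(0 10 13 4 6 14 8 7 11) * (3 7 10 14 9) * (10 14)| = 18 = |(0 10 13 4 6 9 3 7 11)(8 14)|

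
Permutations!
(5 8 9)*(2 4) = (2 4)(5 8 9) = [0, 1, 4, 3, 2, 8, 6, 7, 9, 5]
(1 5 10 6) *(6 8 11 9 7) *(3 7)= (1 5 10 8 11 9 3 7 6)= [0, 5, 2, 7, 4, 10, 1, 6, 11, 3, 8, 9]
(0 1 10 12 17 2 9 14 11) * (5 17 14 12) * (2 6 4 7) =(0 1 10 5 17 6 4 7 2 9 12 14 11) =[1, 10, 9, 3, 7, 17, 4, 2, 8, 12, 5, 0, 14, 13, 11, 15, 16, 6]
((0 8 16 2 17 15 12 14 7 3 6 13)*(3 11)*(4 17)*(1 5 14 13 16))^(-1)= ((0 8 1 5 14 7 11 3 6 16 2 4 17 15 12 13))^(-1)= (0 13 12 15 17 4 2 16 6 3 11 7 14 5 1 8)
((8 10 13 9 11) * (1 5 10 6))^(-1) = ((1 5 10 13 9 11 8 6))^(-1) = (1 6 8 11 9 13 10 5)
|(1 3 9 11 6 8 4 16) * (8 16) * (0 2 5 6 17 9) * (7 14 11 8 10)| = 56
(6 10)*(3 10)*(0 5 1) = (0 5 1)(3 10 6) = [5, 0, 2, 10, 4, 1, 3, 7, 8, 9, 6]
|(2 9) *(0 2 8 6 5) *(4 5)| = |(0 2 9 8 6 4 5)| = 7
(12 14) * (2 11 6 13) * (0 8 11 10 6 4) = (0 8 11 4)(2 10 6 13)(12 14) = [8, 1, 10, 3, 0, 5, 13, 7, 11, 9, 6, 4, 14, 2, 12]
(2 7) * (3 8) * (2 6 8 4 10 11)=[0, 1, 7, 4, 10, 5, 8, 6, 3, 9, 11, 2]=(2 7 6 8 3 4 10 11)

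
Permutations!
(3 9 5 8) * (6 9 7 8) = (3 7 8)(5 6 9) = [0, 1, 2, 7, 4, 6, 9, 8, 3, 5]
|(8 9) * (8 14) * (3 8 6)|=|(3 8 9 14 6)|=5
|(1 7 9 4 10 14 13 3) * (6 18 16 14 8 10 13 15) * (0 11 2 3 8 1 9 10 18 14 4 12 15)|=45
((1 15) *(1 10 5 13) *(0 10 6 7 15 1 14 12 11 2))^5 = ((0 10 5 13 14 12 11 2)(6 7 15))^5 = (0 12 5 2 14 10 11 13)(6 15 7)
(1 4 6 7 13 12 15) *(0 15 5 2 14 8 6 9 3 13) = (0 15 1 4 9 3 13 12 5 2 14 8 6 7) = [15, 4, 14, 13, 9, 2, 7, 0, 6, 3, 10, 11, 5, 12, 8, 1]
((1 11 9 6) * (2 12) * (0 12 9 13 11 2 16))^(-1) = (0 16 12)(1 6 9 2)(11 13)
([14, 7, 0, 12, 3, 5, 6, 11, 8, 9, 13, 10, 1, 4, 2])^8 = [2, 1, 14, 3, 4, 5, 6, 7, 8, 9, 10, 11, 12, 13, 0]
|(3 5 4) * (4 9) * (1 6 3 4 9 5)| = 3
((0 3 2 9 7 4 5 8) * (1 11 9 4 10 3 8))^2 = ((0 8)(1 11 9 7 10 3 2 4 5))^2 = (1 9 10 2 5 11 7 3 4)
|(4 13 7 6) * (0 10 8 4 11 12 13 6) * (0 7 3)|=9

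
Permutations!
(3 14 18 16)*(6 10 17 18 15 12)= (3 14 15 12 6 10 17 18 16)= [0, 1, 2, 14, 4, 5, 10, 7, 8, 9, 17, 11, 6, 13, 15, 12, 3, 18, 16]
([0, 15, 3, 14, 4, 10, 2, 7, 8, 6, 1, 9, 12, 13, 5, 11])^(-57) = (1 9 3 10 11 2 5 15 6 14)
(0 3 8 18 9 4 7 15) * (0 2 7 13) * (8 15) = (0 3 15 2 7 8 18 9 4 13) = [3, 1, 7, 15, 13, 5, 6, 8, 18, 4, 10, 11, 12, 0, 14, 2, 16, 17, 9]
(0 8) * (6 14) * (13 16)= (0 8)(6 14)(13 16)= [8, 1, 2, 3, 4, 5, 14, 7, 0, 9, 10, 11, 12, 16, 6, 15, 13]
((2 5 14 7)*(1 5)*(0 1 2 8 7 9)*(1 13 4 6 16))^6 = (0 5 6)(1 4 9)(13 14 16)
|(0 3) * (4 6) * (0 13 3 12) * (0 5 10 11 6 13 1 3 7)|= 18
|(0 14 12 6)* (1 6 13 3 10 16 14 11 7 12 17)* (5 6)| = 13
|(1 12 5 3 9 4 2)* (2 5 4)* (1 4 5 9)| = |(1 12 5 3)(2 4 9)| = 12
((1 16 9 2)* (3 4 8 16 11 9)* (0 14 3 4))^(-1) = (0 3 14)(1 2 9 11)(4 16 8)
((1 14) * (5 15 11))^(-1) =(1 14)(5 11 15)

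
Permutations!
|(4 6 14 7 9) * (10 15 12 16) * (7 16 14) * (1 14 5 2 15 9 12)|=|(1 14 16 10 9 4 6 7 12 5 2 15)|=12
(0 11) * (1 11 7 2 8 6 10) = (0 7 2 8 6 10 1 11) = [7, 11, 8, 3, 4, 5, 10, 2, 6, 9, 1, 0]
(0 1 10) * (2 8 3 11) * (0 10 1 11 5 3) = [11, 1, 8, 5, 4, 3, 6, 7, 0, 9, 10, 2] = (0 11 2 8)(3 5)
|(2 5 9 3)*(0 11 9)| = 6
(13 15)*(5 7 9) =(5 7 9)(13 15) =[0, 1, 2, 3, 4, 7, 6, 9, 8, 5, 10, 11, 12, 15, 14, 13]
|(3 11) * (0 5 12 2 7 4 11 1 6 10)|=11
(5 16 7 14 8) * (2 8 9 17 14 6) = (2 8 5 16 7 6)(9 17 14) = [0, 1, 8, 3, 4, 16, 2, 6, 5, 17, 10, 11, 12, 13, 9, 15, 7, 14]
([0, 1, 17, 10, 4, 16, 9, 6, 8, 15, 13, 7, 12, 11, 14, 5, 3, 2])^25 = [0, 1, 17, 6, 4, 11, 3, 16, 8, 10, 9, 5, 12, 15, 14, 13, 7, 2]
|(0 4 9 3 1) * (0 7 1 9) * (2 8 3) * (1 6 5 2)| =|(0 4)(1 7 6 5 2 8 3 9)| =8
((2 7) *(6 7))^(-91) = (2 7 6)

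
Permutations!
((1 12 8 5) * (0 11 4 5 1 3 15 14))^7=(15)(1 12 8)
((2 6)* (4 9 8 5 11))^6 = (4 9 8 5 11)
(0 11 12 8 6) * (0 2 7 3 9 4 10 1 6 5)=[11, 6, 7, 9, 10, 0, 2, 3, 5, 4, 1, 12, 8]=(0 11 12 8 5)(1 6 2 7 3 9 4 10)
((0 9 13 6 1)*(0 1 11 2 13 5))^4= (13)(0 9 5)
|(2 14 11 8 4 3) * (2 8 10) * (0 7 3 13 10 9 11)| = 18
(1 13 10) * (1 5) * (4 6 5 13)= (1 4 6 5)(10 13)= [0, 4, 2, 3, 6, 1, 5, 7, 8, 9, 13, 11, 12, 10]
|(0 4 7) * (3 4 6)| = |(0 6 3 4 7)| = 5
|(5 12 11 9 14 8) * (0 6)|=|(0 6)(5 12 11 9 14 8)|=6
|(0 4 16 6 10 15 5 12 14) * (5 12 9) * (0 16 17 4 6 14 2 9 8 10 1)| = 42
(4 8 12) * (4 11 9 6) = (4 8 12 11 9 6) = [0, 1, 2, 3, 8, 5, 4, 7, 12, 6, 10, 9, 11]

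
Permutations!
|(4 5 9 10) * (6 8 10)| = 6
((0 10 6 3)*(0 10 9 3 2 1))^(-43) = ((0 9 3 10 6 2 1))^(-43) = (0 1 2 6 10 3 9)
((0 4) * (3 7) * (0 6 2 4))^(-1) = ((2 4 6)(3 7))^(-1) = (2 6 4)(3 7)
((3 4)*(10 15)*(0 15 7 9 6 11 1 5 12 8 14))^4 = (0 9 5)(1 14 7)(6 12 15)(8 10 11) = ((0 15 10 7 9 6 11 1 5 12 8 14)(3 4))^4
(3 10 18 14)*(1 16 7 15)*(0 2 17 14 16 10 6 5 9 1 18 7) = (0 2 17 14 3 6 5 9 1 10 7 15 18 16) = [2, 10, 17, 6, 4, 9, 5, 15, 8, 1, 7, 11, 12, 13, 3, 18, 0, 14, 16]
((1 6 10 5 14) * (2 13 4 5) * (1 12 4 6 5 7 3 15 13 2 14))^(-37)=(1 5)(3 7 4 12 14 10 6 13 15)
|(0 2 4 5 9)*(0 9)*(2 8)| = |(9)(0 8 2 4 5)| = 5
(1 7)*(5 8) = (1 7)(5 8) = [0, 7, 2, 3, 4, 8, 6, 1, 5]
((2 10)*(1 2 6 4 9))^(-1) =(1 9 4 6 10 2)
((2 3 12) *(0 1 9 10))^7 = ((0 1 9 10)(2 3 12))^7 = (0 10 9 1)(2 3 12)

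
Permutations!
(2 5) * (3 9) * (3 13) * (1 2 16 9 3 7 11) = (1 2 5 16 9 13 7 11) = [0, 2, 5, 3, 4, 16, 6, 11, 8, 13, 10, 1, 12, 7, 14, 15, 9]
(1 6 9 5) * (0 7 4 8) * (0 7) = (1 6 9 5)(4 8 7) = [0, 6, 2, 3, 8, 1, 9, 4, 7, 5]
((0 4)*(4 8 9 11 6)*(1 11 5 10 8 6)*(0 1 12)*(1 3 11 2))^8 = (0 4 11)(3 12 6)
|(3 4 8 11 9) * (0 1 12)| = |(0 1 12)(3 4 8 11 9)| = 15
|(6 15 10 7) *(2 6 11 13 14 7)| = |(2 6 15 10)(7 11 13 14)| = 4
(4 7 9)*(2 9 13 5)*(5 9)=[0, 1, 5, 3, 7, 2, 6, 13, 8, 4, 10, 11, 12, 9]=(2 5)(4 7 13 9)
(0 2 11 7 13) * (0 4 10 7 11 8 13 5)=[2, 1, 8, 3, 10, 0, 6, 5, 13, 9, 7, 11, 12, 4]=(0 2 8 13 4 10 7 5)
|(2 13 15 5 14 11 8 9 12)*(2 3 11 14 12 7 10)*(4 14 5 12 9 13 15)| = 13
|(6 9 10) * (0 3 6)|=5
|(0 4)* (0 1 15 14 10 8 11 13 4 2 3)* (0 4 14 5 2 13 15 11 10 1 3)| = 8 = |(0 13 14 1 11 15 5 2)(3 4)(8 10)|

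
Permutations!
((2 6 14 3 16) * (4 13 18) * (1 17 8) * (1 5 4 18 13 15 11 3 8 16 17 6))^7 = ((18)(1 6 14 8 5 4 15 11 3 17 16 2))^7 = (18)(1 11 14 17 5 2 15 6 3 8 16 4)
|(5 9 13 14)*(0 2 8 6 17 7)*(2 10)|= |(0 10 2 8 6 17 7)(5 9 13 14)|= 28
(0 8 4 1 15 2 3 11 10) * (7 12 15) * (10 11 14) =(0 8 4 1 7 12 15 2 3 14 10) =[8, 7, 3, 14, 1, 5, 6, 12, 4, 9, 0, 11, 15, 13, 10, 2]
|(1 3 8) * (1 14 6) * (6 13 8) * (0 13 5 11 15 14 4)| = 12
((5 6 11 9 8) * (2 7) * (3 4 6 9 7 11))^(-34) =((2 11 7)(3 4 6)(5 9 8))^(-34) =(2 7 11)(3 6 4)(5 8 9)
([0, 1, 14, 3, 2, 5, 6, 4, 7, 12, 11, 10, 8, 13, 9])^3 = [0, 1, 12, 3, 9, 5, 6, 14, 2, 7, 11, 10, 4, 13, 8]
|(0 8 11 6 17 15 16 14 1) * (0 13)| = |(0 8 11 6 17 15 16 14 1 13)| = 10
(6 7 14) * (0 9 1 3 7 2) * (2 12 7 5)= [9, 3, 0, 5, 4, 2, 12, 14, 8, 1, 10, 11, 7, 13, 6]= (0 9 1 3 5 2)(6 12 7 14)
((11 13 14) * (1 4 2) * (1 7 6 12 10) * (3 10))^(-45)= (14)(1 7 3 4 6 10 2 12)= ((1 4 2 7 6 12 3 10)(11 13 14))^(-45)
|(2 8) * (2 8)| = |(8)| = 1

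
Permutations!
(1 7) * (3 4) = (1 7)(3 4) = [0, 7, 2, 4, 3, 5, 6, 1]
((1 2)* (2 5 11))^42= (1 11)(2 5)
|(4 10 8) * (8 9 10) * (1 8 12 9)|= 6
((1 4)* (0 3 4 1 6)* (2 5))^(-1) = ((0 3 4 6)(2 5))^(-1) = (0 6 4 3)(2 5)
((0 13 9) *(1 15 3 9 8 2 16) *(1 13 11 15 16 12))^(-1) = ((0 11 15 3 9)(1 16 13 8 2 12))^(-1) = (0 9 3 15 11)(1 12 2 8 13 16)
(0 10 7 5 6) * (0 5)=(0 10 7)(5 6)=[10, 1, 2, 3, 4, 6, 5, 0, 8, 9, 7]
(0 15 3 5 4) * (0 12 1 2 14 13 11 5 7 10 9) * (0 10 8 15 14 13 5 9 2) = (0 14 5 4 12 1)(2 13 11 9 10)(3 7 8 15) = [14, 0, 13, 7, 12, 4, 6, 8, 15, 10, 2, 9, 1, 11, 5, 3]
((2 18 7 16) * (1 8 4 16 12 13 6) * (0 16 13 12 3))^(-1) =(0 3 7 18 2 16)(1 6 13 4 8) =((0 16 2 18 7 3)(1 8 4 13 6))^(-1)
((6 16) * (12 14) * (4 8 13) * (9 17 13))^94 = (4 13 17 9 8)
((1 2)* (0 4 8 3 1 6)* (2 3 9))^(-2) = (0 2 8)(4 6 9) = ((0 4 8 9 2 6)(1 3))^(-2)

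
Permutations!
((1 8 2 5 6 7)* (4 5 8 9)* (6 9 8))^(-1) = ((1 8 2 6 7)(4 5 9))^(-1) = (1 7 6 2 8)(4 9 5)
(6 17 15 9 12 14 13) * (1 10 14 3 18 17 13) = [0, 10, 2, 18, 4, 5, 13, 7, 8, 12, 14, 11, 3, 6, 1, 9, 16, 15, 17] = (1 10 14)(3 18 17 15 9 12)(6 13)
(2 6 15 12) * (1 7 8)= (1 7 8)(2 6 15 12)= [0, 7, 6, 3, 4, 5, 15, 8, 1, 9, 10, 11, 2, 13, 14, 12]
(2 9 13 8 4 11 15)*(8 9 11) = [0, 1, 11, 3, 8, 5, 6, 7, 4, 13, 10, 15, 12, 9, 14, 2] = (2 11 15)(4 8)(9 13)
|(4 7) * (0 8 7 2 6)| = 6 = |(0 8 7 4 2 6)|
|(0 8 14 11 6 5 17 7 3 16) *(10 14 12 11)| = |(0 8 12 11 6 5 17 7 3 16)(10 14)| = 10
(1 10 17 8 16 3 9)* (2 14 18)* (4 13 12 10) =(1 4 13 12 10 17 8 16 3 9)(2 14 18) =[0, 4, 14, 9, 13, 5, 6, 7, 16, 1, 17, 11, 10, 12, 18, 15, 3, 8, 2]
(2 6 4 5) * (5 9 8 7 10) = (2 6 4 9 8 7 10 5) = [0, 1, 6, 3, 9, 2, 4, 10, 7, 8, 5]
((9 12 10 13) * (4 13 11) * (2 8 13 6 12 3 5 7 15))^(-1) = ((2 8 13 9 3 5 7 15)(4 6 12 10 11))^(-1) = (2 15 7 5 3 9 13 8)(4 11 10 12 6)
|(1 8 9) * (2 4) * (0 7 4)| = |(0 7 4 2)(1 8 9)| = 12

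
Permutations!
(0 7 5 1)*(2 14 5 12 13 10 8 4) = (0 7 12 13 10 8 4 2 14 5 1) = [7, 0, 14, 3, 2, 1, 6, 12, 4, 9, 8, 11, 13, 10, 5]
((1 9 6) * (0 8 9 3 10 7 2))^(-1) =((0 8 9 6 1 3 10 7 2))^(-1) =(0 2 7 10 3 1 6 9 8)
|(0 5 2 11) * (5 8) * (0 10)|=6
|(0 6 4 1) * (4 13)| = 5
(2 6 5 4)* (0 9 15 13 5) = (0 9 15 13 5 4 2 6) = [9, 1, 6, 3, 2, 4, 0, 7, 8, 15, 10, 11, 12, 5, 14, 13]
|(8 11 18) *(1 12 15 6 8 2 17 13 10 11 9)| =|(1 12 15 6 8 9)(2 17 13 10 11 18)| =6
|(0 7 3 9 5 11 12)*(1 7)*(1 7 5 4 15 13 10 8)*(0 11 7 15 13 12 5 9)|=42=|(0 15 12 11 5 7 3)(1 9 4 13 10 8)|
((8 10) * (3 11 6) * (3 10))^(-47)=(3 10 11 8 6)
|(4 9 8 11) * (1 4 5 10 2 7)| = |(1 4 9 8 11 5 10 2 7)| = 9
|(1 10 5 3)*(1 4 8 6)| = 7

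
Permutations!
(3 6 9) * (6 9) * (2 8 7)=(2 8 7)(3 9)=[0, 1, 8, 9, 4, 5, 6, 2, 7, 3]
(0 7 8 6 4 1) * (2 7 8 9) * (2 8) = [2, 0, 7, 3, 1, 5, 4, 9, 6, 8] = (0 2 7 9 8 6 4 1)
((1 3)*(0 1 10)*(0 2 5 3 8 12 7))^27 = (0 8 7 1 12)(2 10 3 5)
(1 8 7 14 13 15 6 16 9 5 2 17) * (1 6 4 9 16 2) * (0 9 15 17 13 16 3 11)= [9, 8, 13, 11, 15, 1, 2, 14, 7, 5, 10, 0, 12, 17, 16, 4, 3, 6]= (0 9 5 1 8 7 14 16 3 11)(2 13 17 6)(4 15)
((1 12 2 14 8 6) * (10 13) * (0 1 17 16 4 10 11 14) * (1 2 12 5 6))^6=(1 10 5 13 6 11 17 14 16 8 4)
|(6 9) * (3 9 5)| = 4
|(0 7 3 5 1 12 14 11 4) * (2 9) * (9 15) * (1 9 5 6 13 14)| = 8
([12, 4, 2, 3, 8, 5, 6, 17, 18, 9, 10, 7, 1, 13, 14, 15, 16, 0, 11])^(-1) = [17, 12, 2, 3, 1, 5, 6, 11, 4, 9, 10, 18, 0, 13, 14, 15, 16, 7, 8]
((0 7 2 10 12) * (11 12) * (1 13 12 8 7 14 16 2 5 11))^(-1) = (0 12 13 1 10 2 16 14)(5 7 8 11)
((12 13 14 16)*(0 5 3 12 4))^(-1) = (0 4 16 14 13 12 3 5) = ((0 5 3 12 13 14 16 4))^(-1)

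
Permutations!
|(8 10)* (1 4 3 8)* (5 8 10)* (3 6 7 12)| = |(1 4 6 7 12 3 10)(5 8)| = 14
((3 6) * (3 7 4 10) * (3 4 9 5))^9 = ((3 6 7 9 5)(4 10))^9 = (3 5 9 7 6)(4 10)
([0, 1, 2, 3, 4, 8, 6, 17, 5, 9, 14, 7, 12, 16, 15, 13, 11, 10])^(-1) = (5 8)(7 11 16 13 15 14 10 17)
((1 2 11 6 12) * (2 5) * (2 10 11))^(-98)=(1 6 10)(5 12 11)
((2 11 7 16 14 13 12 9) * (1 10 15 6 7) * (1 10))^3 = (2 15 16 12 11 6 14 9 10 7 13)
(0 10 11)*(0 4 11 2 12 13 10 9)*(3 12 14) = (0 9)(2 14 3 12 13 10)(4 11) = [9, 1, 14, 12, 11, 5, 6, 7, 8, 0, 2, 4, 13, 10, 3]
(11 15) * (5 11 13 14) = [0, 1, 2, 3, 4, 11, 6, 7, 8, 9, 10, 15, 12, 14, 5, 13] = (5 11 15 13 14)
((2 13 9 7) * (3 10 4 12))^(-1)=(2 7 9 13)(3 12 4 10)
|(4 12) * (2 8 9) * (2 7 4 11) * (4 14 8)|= |(2 4 12 11)(7 14 8 9)|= 4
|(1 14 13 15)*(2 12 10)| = |(1 14 13 15)(2 12 10)| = 12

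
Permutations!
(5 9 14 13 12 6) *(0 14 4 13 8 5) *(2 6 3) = (0 14 8 5 9 4 13 12 3 2 6) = [14, 1, 6, 2, 13, 9, 0, 7, 5, 4, 10, 11, 3, 12, 8]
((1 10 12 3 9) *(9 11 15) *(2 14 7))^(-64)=(1 9 15 11 3 12 10)(2 7 14)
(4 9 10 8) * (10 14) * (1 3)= (1 3)(4 9 14 10 8)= [0, 3, 2, 1, 9, 5, 6, 7, 4, 14, 8, 11, 12, 13, 10]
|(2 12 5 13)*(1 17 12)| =|(1 17 12 5 13 2)| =6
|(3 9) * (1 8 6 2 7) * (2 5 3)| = 8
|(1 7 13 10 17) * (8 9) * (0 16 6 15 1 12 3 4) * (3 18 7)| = |(0 16 6 15 1 3 4)(7 13 10 17 12 18)(8 9)| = 42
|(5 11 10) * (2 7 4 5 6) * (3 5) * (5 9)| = 9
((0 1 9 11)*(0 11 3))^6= ((11)(0 1 9 3))^6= (11)(0 9)(1 3)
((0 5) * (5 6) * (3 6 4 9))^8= (0 9 6)(3 5 4)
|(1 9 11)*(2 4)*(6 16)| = |(1 9 11)(2 4)(6 16)| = 6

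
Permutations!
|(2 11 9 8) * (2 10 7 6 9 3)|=15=|(2 11 3)(6 9 8 10 7)|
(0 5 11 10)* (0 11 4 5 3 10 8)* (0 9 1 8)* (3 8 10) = [8, 10, 2, 3, 5, 4, 6, 7, 9, 1, 11, 0] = (0 8 9 1 10 11)(4 5)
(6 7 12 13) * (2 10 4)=(2 10 4)(6 7 12 13)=[0, 1, 10, 3, 2, 5, 7, 12, 8, 9, 4, 11, 13, 6]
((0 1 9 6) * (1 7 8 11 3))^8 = (11)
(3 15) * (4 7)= (3 15)(4 7)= [0, 1, 2, 15, 7, 5, 6, 4, 8, 9, 10, 11, 12, 13, 14, 3]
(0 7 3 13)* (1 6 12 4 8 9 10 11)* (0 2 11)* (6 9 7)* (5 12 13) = [6, 9, 11, 5, 8, 12, 13, 3, 7, 10, 0, 1, 4, 2] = (0 6 13 2 11 1 9 10)(3 5 12 4 8 7)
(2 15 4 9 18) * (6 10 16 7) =(2 15 4 9 18)(6 10 16 7) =[0, 1, 15, 3, 9, 5, 10, 6, 8, 18, 16, 11, 12, 13, 14, 4, 7, 17, 2]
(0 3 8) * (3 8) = (0 8) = [8, 1, 2, 3, 4, 5, 6, 7, 0]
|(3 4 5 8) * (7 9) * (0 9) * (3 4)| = |(0 9 7)(4 5 8)| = 3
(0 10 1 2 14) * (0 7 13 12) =(0 10 1 2 14 7 13 12) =[10, 2, 14, 3, 4, 5, 6, 13, 8, 9, 1, 11, 0, 12, 7]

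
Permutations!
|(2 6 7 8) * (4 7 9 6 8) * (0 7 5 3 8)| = |(0 7 4 5 3 8 2)(6 9)| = 14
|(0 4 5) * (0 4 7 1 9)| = |(0 7 1 9)(4 5)| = 4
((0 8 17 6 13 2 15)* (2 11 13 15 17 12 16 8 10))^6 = (17) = ((0 10 2 17 6 15)(8 12 16)(11 13))^6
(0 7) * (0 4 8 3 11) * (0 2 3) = [7, 1, 3, 11, 8, 5, 6, 4, 0, 9, 10, 2] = (0 7 4 8)(2 3 11)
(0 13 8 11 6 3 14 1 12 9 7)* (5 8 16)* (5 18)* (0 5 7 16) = (0 13)(1 12 9 16 18 7 5 8 11 6 3 14) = [13, 12, 2, 14, 4, 8, 3, 5, 11, 16, 10, 6, 9, 0, 1, 15, 18, 17, 7]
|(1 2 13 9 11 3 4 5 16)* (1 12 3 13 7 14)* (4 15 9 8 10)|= 44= |(1 2 7 14)(3 15 9 11 13 8 10 4 5 16 12)|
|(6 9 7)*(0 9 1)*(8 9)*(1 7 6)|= |(0 8 9 6 7 1)|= 6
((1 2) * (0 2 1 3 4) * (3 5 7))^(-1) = ((0 2 5 7 3 4))^(-1) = (0 4 3 7 5 2)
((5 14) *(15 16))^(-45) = (5 14)(15 16)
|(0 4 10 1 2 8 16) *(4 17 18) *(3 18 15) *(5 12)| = 22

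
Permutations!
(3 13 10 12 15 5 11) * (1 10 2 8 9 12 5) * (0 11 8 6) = [11, 10, 6, 13, 4, 8, 0, 7, 9, 12, 5, 3, 15, 2, 14, 1] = (0 11 3 13 2 6)(1 10 5 8 9 12 15)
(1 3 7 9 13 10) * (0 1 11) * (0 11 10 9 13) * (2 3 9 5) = [1, 9, 3, 7, 4, 2, 6, 13, 8, 0, 10, 11, 12, 5] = (0 1 9)(2 3 7 13 5)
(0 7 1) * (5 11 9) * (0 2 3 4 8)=(0 7 1 2 3 4 8)(5 11 9)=[7, 2, 3, 4, 8, 11, 6, 1, 0, 5, 10, 9]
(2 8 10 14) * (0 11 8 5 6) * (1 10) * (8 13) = (0 11 13 8 1 10 14 2 5 6) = [11, 10, 5, 3, 4, 6, 0, 7, 1, 9, 14, 13, 12, 8, 2]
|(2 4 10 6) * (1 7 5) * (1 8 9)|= 20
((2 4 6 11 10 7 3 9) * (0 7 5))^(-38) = (0 3 2 6 10)(4 11 5 7 9)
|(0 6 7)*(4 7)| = |(0 6 4 7)| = 4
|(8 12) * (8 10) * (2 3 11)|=3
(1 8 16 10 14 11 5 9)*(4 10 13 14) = (1 8 16 13 14 11 5 9)(4 10) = [0, 8, 2, 3, 10, 9, 6, 7, 16, 1, 4, 5, 12, 14, 11, 15, 13]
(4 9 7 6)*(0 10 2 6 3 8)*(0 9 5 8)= (0 10 2 6 4 5 8 9 7 3)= [10, 1, 6, 0, 5, 8, 4, 3, 9, 7, 2]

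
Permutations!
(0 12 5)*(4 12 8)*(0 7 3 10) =(0 8 4 12 5 7 3 10) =[8, 1, 2, 10, 12, 7, 6, 3, 4, 9, 0, 11, 5]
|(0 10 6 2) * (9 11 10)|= 6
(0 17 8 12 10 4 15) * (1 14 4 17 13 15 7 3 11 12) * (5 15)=[13, 14, 2, 11, 7, 15, 6, 3, 1, 9, 17, 12, 10, 5, 4, 0, 16, 8]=(0 13 5 15)(1 14 4 7 3 11 12 10 17 8)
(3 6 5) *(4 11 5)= (3 6 4 11 5)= [0, 1, 2, 6, 11, 3, 4, 7, 8, 9, 10, 5]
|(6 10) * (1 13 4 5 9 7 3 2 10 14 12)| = |(1 13 4 5 9 7 3 2 10 6 14 12)| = 12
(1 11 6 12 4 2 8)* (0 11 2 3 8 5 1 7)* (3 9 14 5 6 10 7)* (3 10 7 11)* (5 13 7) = [3, 2, 6, 8, 9, 1, 12, 0, 10, 14, 11, 5, 4, 7, 13] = (0 3 8 10 11 5 1 2 6 12 4 9 14 13 7)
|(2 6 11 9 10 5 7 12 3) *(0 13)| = 18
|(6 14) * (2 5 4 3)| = |(2 5 4 3)(6 14)| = 4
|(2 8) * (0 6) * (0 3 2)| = |(0 6 3 2 8)| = 5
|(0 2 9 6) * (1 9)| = 5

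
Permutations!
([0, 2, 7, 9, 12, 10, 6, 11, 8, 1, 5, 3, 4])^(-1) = (1 9 3 11 7 2)(4 12)(5 10)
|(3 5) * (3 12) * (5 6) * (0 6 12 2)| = |(0 6 5 2)(3 12)| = 4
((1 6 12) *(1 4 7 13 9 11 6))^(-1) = (4 12 6 11 9 13 7)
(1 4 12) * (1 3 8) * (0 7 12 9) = (0 7 12 3 8 1 4 9) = [7, 4, 2, 8, 9, 5, 6, 12, 1, 0, 10, 11, 3]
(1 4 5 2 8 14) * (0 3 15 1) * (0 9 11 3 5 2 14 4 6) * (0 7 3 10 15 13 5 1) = (0 1 6 7 3 13 5 14 9 11 10 15)(2 8 4) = [1, 6, 8, 13, 2, 14, 7, 3, 4, 11, 15, 10, 12, 5, 9, 0]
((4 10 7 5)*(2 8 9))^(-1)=((2 8 9)(4 10 7 5))^(-1)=(2 9 8)(4 5 7 10)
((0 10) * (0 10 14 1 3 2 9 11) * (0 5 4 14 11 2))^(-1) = ((0 11 5 4 14 1 3)(2 9))^(-1) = (0 3 1 14 4 5 11)(2 9)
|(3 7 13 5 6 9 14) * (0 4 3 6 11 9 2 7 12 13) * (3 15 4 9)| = 30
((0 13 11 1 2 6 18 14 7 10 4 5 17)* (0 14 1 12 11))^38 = (1 6)(2 18)(4 17 7)(5 14 10)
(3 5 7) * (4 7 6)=(3 5 6 4 7)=[0, 1, 2, 5, 7, 6, 4, 3]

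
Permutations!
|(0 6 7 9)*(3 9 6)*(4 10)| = |(0 3 9)(4 10)(6 7)| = 6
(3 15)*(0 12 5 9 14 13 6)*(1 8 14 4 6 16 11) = [12, 8, 2, 15, 6, 9, 0, 7, 14, 4, 10, 1, 5, 16, 13, 3, 11] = (0 12 5 9 4 6)(1 8 14 13 16 11)(3 15)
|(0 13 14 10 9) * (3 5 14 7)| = 8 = |(0 13 7 3 5 14 10 9)|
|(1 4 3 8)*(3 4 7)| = 4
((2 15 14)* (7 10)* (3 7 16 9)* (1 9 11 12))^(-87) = ((1 9 3 7 10 16 11 12)(2 15 14))^(-87) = (1 9 3 7 10 16 11 12)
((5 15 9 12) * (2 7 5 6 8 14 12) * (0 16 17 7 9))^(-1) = (0 15 5 7 17 16)(2 9)(6 12 14 8)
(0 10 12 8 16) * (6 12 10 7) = (0 7 6 12 8 16) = [7, 1, 2, 3, 4, 5, 12, 6, 16, 9, 10, 11, 8, 13, 14, 15, 0]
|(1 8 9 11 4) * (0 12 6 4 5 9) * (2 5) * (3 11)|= 30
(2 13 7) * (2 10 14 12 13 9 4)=(2 9 4)(7 10 14 12 13)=[0, 1, 9, 3, 2, 5, 6, 10, 8, 4, 14, 11, 13, 7, 12]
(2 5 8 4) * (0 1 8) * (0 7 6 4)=(0 1 8)(2 5 7 6 4)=[1, 8, 5, 3, 2, 7, 4, 6, 0]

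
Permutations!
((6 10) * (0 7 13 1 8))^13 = (0 1 7 8 13)(6 10)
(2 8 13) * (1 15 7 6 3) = (1 15 7 6 3)(2 8 13) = [0, 15, 8, 1, 4, 5, 3, 6, 13, 9, 10, 11, 12, 2, 14, 7]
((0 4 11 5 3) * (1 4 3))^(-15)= (0 3)(1 4 11 5)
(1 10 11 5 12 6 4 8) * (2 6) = (1 10 11 5 12 2 6 4 8) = [0, 10, 6, 3, 8, 12, 4, 7, 1, 9, 11, 5, 2]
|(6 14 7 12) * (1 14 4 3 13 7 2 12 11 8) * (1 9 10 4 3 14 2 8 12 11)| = 40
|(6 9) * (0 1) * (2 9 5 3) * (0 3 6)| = 10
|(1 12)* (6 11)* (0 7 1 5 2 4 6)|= 9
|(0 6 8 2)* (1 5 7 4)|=4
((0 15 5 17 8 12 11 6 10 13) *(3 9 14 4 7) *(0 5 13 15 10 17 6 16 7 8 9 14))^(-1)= ((0 10 15 13 5 6 17 9)(3 14 4 8 12 11 16 7))^(-1)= (0 9 17 6 5 13 15 10)(3 7 16 11 12 8 4 14)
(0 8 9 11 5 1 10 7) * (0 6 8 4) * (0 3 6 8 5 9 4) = (1 10 7 8 4 3 6 5)(9 11) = [0, 10, 2, 6, 3, 1, 5, 8, 4, 11, 7, 9]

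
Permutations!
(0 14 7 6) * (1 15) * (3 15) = (0 14 7 6)(1 3 15) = [14, 3, 2, 15, 4, 5, 0, 6, 8, 9, 10, 11, 12, 13, 7, 1]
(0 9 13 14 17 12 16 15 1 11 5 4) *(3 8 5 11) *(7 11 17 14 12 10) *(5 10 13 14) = [9, 3, 2, 8, 0, 4, 6, 11, 10, 14, 7, 17, 16, 12, 5, 1, 15, 13] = (0 9 14 5 4)(1 3 8 10 7 11 17 13 12 16 15)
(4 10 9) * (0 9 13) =(0 9 4 10 13) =[9, 1, 2, 3, 10, 5, 6, 7, 8, 4, 13, 11, 12, 0]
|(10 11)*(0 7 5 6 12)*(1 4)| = 10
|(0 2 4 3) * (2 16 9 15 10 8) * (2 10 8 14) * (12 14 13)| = |(0 16 9 15 8 10 13 12 14 2 4 3)| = 12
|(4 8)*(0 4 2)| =4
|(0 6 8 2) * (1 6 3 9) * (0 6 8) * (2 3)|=12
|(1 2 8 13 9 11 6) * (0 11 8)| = 15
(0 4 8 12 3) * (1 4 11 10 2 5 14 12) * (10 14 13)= (0 11 14 12 3)(1 4 8)(2 5 13 10)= [11, 4, 5, 0, 8, 13, 6, 7, 1, 9, 2, 14, 3, 10, 12]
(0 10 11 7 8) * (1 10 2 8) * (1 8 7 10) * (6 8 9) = (0 2 7 9 6 8)(10 11) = [2, 1, 7, 3, 4, 5, 8, 9, 0, 6, 11, 10]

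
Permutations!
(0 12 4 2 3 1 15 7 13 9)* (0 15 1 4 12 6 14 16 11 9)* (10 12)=[6, 1, 3, 4, 2, 5, 14, 13, 8, 15, 12, 9, 10, 0, 16, 7, 11]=(0 6 14 16 11 9 15 7 13)(2 3 4)(10 12)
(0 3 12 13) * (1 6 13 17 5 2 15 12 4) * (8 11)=(0 3 4 1 6 13)(2 15 12 17 5)(8 11)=[3, 6, 15, 4, 1, 2, 13, 7, 11, 9, 10, 8, 17, 0, 14, 12, 16, 5]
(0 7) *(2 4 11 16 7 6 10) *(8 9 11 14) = (0 6 10 2 4 14 8 9 11 16 7) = [6, 1, 4, 3, 14, 5, 10, 0, 9, 11, 2, 16, 12, 13, 8, 15, 7]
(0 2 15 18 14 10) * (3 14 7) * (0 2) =(2 15 18 7 3 14 10) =[0, 1, 15, 14, 4, 5, 6, 3, 8, 9, 2, 11, 12, 13, 10, 18, 16, 17, 7]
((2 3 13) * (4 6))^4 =((2 3 13)(4 6))^4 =(2 3 13)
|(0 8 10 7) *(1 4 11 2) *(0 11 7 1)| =|(0 8 10 1 4 7 11 2)| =8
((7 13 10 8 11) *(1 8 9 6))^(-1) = (1 6 9 10 13 7 11 8)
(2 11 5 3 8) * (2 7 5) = (2 11)(3 8 7 5) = [0, 1, 11, 8, 4, 3, 6, 5, 7, 9, 10, 2]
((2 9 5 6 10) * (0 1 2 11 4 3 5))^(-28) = ((0 1 2 9)(3 5 6 10 11 4))^(-28) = (3 6 11)(4 5 10)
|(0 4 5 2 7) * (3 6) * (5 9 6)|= |(0 4 9 6 3 5 2 7)|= 8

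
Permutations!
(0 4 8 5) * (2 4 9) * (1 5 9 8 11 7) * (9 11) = (0 8 11 7 1 5)(2 4 9) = [8, 5, 4, 3, 9, 0, 6, 1, 11, 2, 10, 7]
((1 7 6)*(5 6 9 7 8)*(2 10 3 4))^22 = ((1 8 5 6)(2 10 3 4)(7 9))^22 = (1 5)(2 3)(4 10)(6 8)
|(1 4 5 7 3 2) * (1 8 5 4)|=|(2 8 5 7 3)|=5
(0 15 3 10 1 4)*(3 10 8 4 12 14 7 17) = (0 15 10 1 12 14 7 17 3 8 4) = [15, 12, 2, 8, 0, 5, 6, 17, 4, 9, 1, 11, 14, 13, 7, 10, 16, 3]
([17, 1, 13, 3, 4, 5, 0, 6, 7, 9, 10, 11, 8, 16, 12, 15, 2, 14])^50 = [17, 1, 16, 3, 4, 5, 0, 6, 7, 9, 10, 11, 8, 2, 12, 15, 13, 14]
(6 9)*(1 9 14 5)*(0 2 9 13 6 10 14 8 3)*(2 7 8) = (0 7 8 3)(1 13 6 2 9 10 14 5) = [7, 13, 9, 0, 4, 1, 2, 8, 3, 10, 14, 11, 12, 6, 5]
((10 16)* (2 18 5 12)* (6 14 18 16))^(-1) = ((2 16 10 6 14 18 5 12))^(-1) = (2 12 5 18 14 6 10 16)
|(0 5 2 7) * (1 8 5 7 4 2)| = 6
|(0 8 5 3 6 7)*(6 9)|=7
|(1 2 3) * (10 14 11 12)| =|(1 2 3)(10 14 11 12)| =12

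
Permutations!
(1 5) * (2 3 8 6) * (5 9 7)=(1 9 7 5)(2 3 8 6)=[0, 9, 3, 8, 4, 1, 2, 5, 6, 7]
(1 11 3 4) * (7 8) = [0, 11, 2, 4, 1, 5, 6, 8, 7, 9, 10, 3] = (1 11 3 4)(7 8)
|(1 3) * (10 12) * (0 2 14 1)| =|(0 2 14 1 3)(10 12)| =10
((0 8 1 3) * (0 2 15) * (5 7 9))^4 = ((0 8 1 3 2 15)(5 7 9))^4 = (0 2 1)(3 8 15)(5 7 9)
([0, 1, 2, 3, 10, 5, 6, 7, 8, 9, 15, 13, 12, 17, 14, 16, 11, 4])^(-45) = (4 11 10 13 15 17 16)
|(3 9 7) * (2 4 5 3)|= |(2 4 5 3 9 7)|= 6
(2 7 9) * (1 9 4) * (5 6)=(1 9 2 7 4)(5 6)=[0, 9, 7, 3, 1, 6, 5, 4, 8, 2]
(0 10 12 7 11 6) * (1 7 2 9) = (0 10 12 2 9 1 7 11 6) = [10, 7, 9, 3, 4, 5, 0, 11, 8, 1, 12, 6, 2]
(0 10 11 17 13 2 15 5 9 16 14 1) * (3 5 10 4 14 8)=(0 4 14 1)(2 15 10 11 17 13)(3 5 9 16 8)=[4, 0, 15, 5, 14, 9, 6, 7, 3, 16, 11, 17, 12, 2, 1, 10, 8, 13]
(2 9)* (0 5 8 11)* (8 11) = (0 5 11)(2 9) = [5, 1, 9, 3, 4, 11, 6, 7, 8, 2, 10, 0]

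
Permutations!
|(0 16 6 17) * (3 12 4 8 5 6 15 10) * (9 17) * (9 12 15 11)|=|(0 16 11 9 17)(3 15 10)(4 8 5 6 12)|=15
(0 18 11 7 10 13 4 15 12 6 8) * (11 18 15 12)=(18)(0 15 11 7 10 13 4 12 6 8)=[15, 1, 2, 3, 12, 5, 8, 10, 0, 9, 13, 7, 6, 4, 14, 11, 16, 17, 18]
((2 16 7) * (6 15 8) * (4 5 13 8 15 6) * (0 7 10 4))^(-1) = ((0 7 2 16 10 4 5 13 8))^(-1) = (0 8 13 5 4 10 16 2 7)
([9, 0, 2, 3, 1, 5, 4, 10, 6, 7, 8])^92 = (0 8)(1 10)(4 7)(6 9)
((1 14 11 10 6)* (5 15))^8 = (15)(1 10 14 6 11)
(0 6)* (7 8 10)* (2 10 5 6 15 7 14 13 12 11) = [15, 1, 10, 3, 4, 6, 0, 8, 5, 9, 14, 2, 11, 12, 13, 7] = (0 15 7 8 5 6)(2 10 14 13 12 11)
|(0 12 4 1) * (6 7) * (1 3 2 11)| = |(0 12 4 3 2 11 1)(6 7)| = 14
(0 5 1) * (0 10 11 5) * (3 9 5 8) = (1 10 11 8 3 9 5) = [0, 10, 2, 9, 4, 1, 6, 7, 3, 5, 11, 8]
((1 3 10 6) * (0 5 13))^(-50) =(0 5 13)(1 10)(3 6)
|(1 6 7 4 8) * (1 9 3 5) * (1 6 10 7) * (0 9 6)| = |(0 9 3 5)(1 10 7 4 8 6)| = 12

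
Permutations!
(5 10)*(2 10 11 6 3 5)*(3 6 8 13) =[0, 1, 10, 5, 4, 11, 6, 7, 13, 9, 2, 8, 12, 3] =(2 10)(3 5 11 8 13)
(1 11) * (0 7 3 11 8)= (0 7 3 11 1 8)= [7, 8, 2, 11, 4, 5, 6, 3, 0, 9, 10, 1]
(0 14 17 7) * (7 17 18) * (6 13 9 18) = (0 14 6 13 9 18 7) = [14, 1, 2, 3, 4, 5, 13, 0, 8, 18, 10, 11, 12, 9, 6, 15, 16, 17, 7]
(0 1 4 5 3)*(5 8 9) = (0 1 4 8 9 5 3) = [1, 4, 2, 0, 8, 3, 6, 7, 9, 5]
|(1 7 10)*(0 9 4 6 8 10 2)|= 9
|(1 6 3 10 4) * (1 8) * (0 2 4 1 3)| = |(0 2 4 8 3 10 1 6)| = 8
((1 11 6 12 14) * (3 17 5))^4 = ((1 11 6 12 14)(3 17 5))^4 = (1 14 12 6 11)(3 17 5)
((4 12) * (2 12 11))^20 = ((2 12 4 11))^20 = (12)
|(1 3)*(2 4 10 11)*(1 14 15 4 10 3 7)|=|(1 7)(2 10 11)(3 14 15 4)|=12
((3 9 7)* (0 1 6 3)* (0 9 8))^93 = (0 3 1 8 6)(7 9) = ((0 1 6 3 8)(7 9))^93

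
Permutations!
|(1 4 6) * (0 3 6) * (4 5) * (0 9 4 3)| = |(1 5 3 6)(4 9)| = 4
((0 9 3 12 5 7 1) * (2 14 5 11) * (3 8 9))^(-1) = (0 1 7 5 14 2 11 12 3)(8 9)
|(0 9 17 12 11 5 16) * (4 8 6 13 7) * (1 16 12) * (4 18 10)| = 105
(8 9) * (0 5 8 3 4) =(0 5 8 9 3 4) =[5, 1, 2, 4, 0, 8, 6, 7, 9, 3]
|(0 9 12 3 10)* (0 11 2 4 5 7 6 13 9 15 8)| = 33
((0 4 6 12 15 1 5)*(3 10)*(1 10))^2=(0 6 15 3 5 4 12 10 1)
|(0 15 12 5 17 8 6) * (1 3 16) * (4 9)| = 42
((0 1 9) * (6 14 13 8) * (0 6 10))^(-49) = ((0 1 9 6 14 13 8 10))^(-49) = (0 10 8 13 14 6 9 1)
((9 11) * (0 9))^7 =((0 9 11))^7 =(0 9 11)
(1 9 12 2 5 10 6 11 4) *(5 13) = [0, 9, 13, 3, 1, 10, 11, 7, 8, 12, 6, 4, 2, 5] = (1 9 12 2 13 5 10 6 11 4)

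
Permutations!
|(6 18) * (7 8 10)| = 6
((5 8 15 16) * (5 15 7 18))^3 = (5 18 7 8)(15 16)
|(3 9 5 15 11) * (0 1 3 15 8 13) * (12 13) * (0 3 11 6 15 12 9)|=|(0 1 11 12 13 3)(5 8 9)(6 15)|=6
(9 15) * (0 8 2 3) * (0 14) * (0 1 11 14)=(0 8 2 3)(1 11 14)(9 15)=[8, 11, 3, 0, 4, 5, 6, 7, 2, 15, 10, 14, 12, 13, 1, 9]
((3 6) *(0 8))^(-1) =(0 8)(3 6)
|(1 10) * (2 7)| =|(1 10)(2 7)| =2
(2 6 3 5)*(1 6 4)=(1 6 3 5 2 4)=[0, 6, 4, 5, 1, 2, 3]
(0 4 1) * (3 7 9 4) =(0 3 7 9 4 1) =[3, 0, 2, 7, 1, 5, 6, 9, 8, 4]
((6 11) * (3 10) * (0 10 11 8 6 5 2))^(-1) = (0 2 5 11 3 10)(6 8)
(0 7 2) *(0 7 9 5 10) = (0 9 5 10)(2 7) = [9, 1, 7, 3, 4, 10, 6, 2, 8, 5, 0]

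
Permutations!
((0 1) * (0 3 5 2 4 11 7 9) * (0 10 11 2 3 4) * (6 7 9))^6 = ((0 1 4 2)(3 5)(6 7)(9 10 11))^6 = (11)(0 4)(1 2)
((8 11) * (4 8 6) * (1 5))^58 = (4 11)(6 8)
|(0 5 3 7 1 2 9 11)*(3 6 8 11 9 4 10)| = 30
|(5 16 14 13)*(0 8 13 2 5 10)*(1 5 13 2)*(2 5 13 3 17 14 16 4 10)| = 30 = |(0 8 5 4 10)(1 13 2 3 17 14)|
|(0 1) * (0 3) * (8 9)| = 6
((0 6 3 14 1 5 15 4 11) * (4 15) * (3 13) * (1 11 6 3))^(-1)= (15)(0 11 14 3)(1 13 6 4 5)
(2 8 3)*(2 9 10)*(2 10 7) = [0, 1, 8, 9, 4, 5, 6, 2, 3, 7, 10] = (10)(2 8 3 9 7)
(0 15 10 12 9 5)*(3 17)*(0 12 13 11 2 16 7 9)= [15, 1, 16, 17, 4, 12, 6, 9, 8, 5, 13, 2, 0, 11, 14, 10, 7, 3]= (0 15 10 13 11 2 16 7 9 5 12)(3 17)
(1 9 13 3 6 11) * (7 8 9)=(1 7 8 9 13 3 6 11)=[0, 7, 2, 6, 4, 5, 11, 8, 9, 13, 10, 1, 12, 3]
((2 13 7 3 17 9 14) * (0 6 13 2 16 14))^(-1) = (0 9 17 3 7 13 6)(14 16)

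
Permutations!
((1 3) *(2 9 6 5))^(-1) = (1 3)(2 5 6 9)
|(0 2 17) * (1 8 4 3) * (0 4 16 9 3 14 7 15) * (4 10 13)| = 45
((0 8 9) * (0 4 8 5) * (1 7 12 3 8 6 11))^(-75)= (0 5)(1 4 3)(6 8 7)(9 12 11)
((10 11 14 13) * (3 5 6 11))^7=((3 5 6 11 14 13 10))^7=(14)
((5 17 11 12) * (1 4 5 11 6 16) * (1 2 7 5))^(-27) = (1 4)(2 17)(5 16)(6 7)(11 12)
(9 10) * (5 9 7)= (5 9 10 7)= [0, 1, 2, 3, 4, 9, 6, 5, 8, 10, 7]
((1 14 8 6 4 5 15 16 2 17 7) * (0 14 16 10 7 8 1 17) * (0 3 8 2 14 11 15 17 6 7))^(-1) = (0 10 15 11)(1 14 16)(2 17 5 4 6 7 8 3)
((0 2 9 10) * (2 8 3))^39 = (0 2)(3 10)(8 9)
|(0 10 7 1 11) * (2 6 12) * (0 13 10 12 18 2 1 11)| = 12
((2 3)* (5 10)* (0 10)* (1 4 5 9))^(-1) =(0 5 4 1 9 10)(2 3)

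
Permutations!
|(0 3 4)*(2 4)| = |(0 3 2 4)| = 4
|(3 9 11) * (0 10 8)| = 3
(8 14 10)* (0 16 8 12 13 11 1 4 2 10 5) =(0 16 8 14 5)(1 4 2 10 12 13 11) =[16, 4, 10, 3, 2, 0, 6, 7, 14, 9, 12, 1, 13, 11, 5, 15, 8]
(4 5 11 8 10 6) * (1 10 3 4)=(1 10 6)(3 4 5 11 8)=[0, 10, 2, 4, 5, 11, 1, 7, 3, 9, 6, 8]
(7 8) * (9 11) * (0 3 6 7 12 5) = (0 3 6 7 8 12 5)(9 11) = [3, 1, 2, 6, 4, 0, 7, 8, 12, 11, 10, 9, 5]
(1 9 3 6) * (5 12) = [0, 9, 2, 6, 4, 12, 1, 7, 8, 3, 10, 11, 5] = (1 9 3 6)(5 12)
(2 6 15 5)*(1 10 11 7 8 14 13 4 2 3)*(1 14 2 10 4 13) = (1 4 10 11 7 8 2 6 15 5 3 14) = [0, 4, 6, 14, 10, 3, 15, 8, 2, 9, 11, 7, 12, 13, 1, 5]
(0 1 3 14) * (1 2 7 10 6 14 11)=(0 2 7 10 6 14)(1 3 11)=[2, 3, 7, 11, 4, 5, 14, 10, 8, 9, 6, 1, 12, 13, 0]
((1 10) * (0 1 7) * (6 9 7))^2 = ((0 1 10 6 9 7))^2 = (0 10 9)(1 6 7)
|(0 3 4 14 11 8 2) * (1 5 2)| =|(0 3 4 14 11 8 1 5 2)| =9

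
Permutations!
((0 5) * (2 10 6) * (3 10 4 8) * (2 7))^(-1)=(0 5)(2 7 6 10 3 8 4)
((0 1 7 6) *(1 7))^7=((0 7 6))^7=(0 7 6)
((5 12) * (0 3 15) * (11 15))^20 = (15)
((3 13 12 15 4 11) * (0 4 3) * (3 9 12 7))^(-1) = ((0 4 11)(3 13 7)(9 12 15))^(-1) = (0 11 4)(3 7 13)(9 15 12)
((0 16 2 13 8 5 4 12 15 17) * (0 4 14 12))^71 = (0 5 4 8 17 13 15 2 12 16 14)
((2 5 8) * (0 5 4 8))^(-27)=(8)(0 5)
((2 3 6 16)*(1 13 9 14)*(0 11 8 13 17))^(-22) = (0 8 9 1)(2 6)(3 16)(11 13 14 17)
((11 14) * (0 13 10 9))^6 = (14)(0 10)(9 13)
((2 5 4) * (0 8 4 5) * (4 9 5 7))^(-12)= (0 9 7 2 8 5 4)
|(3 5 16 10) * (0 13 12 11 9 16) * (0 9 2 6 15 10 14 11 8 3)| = |(0 13 12 8 3 5 9 16 14 11 2 6 15 10)| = 14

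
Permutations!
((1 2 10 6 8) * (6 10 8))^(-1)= (10)(1 8 2)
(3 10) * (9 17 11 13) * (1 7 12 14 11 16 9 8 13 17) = [0, 7, 2, 10, 4, 5, 6, 12, 13, 1, 3, 17, 14, 8, 11, 15, 9, 16] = (1 7 12 14 11 17 16 9)(3 10)(8 13)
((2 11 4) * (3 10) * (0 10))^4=(0 10 3)(2 11 4)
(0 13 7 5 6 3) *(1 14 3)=(0 13 7 5 6 1 14 3)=[13, 14, 2, 0, 4, 6, 1, 5, 8, 9, 10, 11, 12, 7, 3]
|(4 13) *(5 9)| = 2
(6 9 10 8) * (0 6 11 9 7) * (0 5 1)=(0 6 7 5 1)(8 11 9 10)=[6, 0, 2, 3, 4, 1, 7, 5, 11, 10, 8, 9]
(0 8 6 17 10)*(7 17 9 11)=(0 8 6 9 11 7 17 10)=[8, 1, 2, 3, 4, 5, 9, 17, 6, 11, 0, 7, 12, 13, 14, 15, 16, 10]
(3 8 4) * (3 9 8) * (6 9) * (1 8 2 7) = (1 8 4 6 9 2 7) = [0, 8, 7, 3, 6, 5, 9, 1, 4, 2]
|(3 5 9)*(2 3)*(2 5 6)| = 6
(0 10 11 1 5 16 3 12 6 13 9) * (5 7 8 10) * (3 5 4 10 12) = (0 4 10 11 1 7 8 12 6 13 9)(5 16) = [4, 7, 2, 3, 10, 16, 13, 8, 12, 0, 11, 1, 6, 9, 14, 15, 5]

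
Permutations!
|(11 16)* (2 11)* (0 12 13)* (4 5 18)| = 3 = |(0 12 13)(2 11 16)(4 5 18)|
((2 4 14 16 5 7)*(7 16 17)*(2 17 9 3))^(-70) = ((2 4 14 9 3)(5 16)(7 17))^(-70) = (17)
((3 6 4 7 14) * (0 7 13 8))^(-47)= (0 7 14 3 6 4 13 8)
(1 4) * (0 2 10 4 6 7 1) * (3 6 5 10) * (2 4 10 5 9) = (10)(0 4)(1 9 2 3 6 7) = [4, 9, 3, 6, 0, 5, 7, 1, 8, 2, 10]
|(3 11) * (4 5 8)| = 6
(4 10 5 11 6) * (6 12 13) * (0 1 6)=(0 1 6 4 10 5 11 12 13)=[1, 6, 2, 3, 10, 11, 4, 7, 8, 9, 5, 12, 13, 0]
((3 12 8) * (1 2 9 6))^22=((1 2 9 6)(3 12 8))^22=(1 9)(2 6)(3 12 8)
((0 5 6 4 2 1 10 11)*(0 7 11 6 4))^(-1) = (0 6 10 1 2 4 5)(7 11)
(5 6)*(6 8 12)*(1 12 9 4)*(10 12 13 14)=(1 13 14 10 12 6 5 8 9 4)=[0, 13, 2, 3, 1, 8, 5, 7, 9, 4, 12, 11, 6, 14, 10]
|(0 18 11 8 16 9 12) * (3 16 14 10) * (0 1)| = |(0 18 11 8 14 10 3 16 9 12 1)| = 11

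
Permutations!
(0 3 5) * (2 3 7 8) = (0 7 8 2 3 5) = [7, 1, 3, 5, 4, 0, 6, 8, 2]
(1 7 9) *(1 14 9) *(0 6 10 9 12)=(0 6 10 9 14 12)(1 7)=[6, 7, 2, 3, 4, 5, 10, 1, 8, 14, 9, 11, 0, 13, 12]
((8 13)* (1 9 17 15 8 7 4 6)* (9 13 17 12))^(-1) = ((1 13 7 4 6)(8 17 15)(9 12))^(-1) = (1 6 4 7 13)(8 15 17)(9 12)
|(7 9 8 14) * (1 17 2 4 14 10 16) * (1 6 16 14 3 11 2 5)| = |(1 17 5)(2 4 3 11)(6 16)(7 9 8 10 14)| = 60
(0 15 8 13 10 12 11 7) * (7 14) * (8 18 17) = (0 15 18 17 8 13 10 12 11 14 7) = [15, 1, 2, 3, 4, 5, 6, 0, 13, 9, 12, 14, 11, 10, 7, 18, 16, 8, 17]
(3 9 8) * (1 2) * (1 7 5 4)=[0, 2, 7, 9, 1, 4, 6, 5, 3, 8]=(1 2 7 5 4)(3 9 8)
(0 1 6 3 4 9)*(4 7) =[1, 6, 2, 7, 9, 5, 3, 4, 8, 0] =(0 1 6 3 7 4 9)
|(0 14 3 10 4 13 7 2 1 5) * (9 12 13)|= 12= |(0 14 3 10 4 9 12 13 7 2 1 5)|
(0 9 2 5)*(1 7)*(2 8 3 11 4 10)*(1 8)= (0 9 1 7 8 3 11 4 10 2 5)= [9, 7, 5, 11, 10, 0, 6, 8, 3, 1, 2, 4]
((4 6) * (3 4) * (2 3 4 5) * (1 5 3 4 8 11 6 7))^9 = ((1 5 2 4 7)(6 8 11))^9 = (11)(1 7 4 2 5)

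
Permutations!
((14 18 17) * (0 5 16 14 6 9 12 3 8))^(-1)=(0 8 3 12 9 6 17 18 14 16 5)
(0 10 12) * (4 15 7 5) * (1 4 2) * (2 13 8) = (0 10 12)(1 4 15 7 5 13 8 2) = [10, 4, 1, 3, 15, 13, 6, 5, 2, 9, 12, 11, 0, 8, 14, 7]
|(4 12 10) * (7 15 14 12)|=6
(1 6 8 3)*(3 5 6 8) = (1 8 5 6 3) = [0, 8, 2, 1, 4, 6, 3, 7, 5]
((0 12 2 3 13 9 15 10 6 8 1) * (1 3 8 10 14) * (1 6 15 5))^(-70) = (0 2 3 9 1 12 8 13 5)(6 15)(10 14)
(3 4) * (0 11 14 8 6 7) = (0 11 14 8 6 7)(3 4) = [11, 1, 2, 4, 3, 5, 7, 0, 6, 9, 10, 14, 12, 13, 8]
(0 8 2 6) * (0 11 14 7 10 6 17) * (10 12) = (0 8 2 17)(6 11 14 7 12 10) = [8, 1, 17, 3, 4, 5, 11, 12, 2, 9, 6, 14, 10, 13, 7, 15, 16, 0]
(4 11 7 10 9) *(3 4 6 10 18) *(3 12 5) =(3 4 11 7 18 12 5)(6 10 9) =[0, 1, 2, 4, 11, 3, 10, 18, 8, 6, 9, 7, 5, 13, 14, 15, 16, 17, 12]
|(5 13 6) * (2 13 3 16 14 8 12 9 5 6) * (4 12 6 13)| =11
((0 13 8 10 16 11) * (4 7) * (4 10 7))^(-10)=((0 13 8 7 10 16 11))^(-10)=(0 10 13 16 8 11 7)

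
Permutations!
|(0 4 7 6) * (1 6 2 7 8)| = |(0 4 8 1 6)(2 7)| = 10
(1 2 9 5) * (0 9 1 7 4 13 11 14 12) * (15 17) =(0 9 5 7 4 13 11 14 12)(1 2)(15 17) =[9, 2, 1, 3, 13, 7, 6, 4, 8, 5, 10, 14, 0, 11, 12, 17, 16, 15]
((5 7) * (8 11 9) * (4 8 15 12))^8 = (4 11 15)(8 9 12)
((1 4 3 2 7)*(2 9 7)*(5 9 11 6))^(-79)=(1 4 3 11 6 5 9 7)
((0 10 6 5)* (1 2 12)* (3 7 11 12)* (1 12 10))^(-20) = ((12)(0 1 2 3 7 11 10 6 5))^(-20) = (12)(0 6 11 3 1 5 10 7 2)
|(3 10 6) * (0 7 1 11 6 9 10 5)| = 14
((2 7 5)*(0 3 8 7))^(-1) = ((0 3 8 7 5 2))^(-1) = (0 2 5 7 8 3)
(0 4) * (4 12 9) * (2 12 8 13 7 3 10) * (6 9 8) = [6, 1, 12, 10, 0, 5, 9, 3, 13, 4, 2, 11, 8, 7] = (0 6 9 4)(2 12 8 13 7 3 10)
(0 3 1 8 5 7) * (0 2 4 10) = (0 3 1 8 5 7 2 4 10) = [3, 8, 4, 1, 10, 7, 6, 2, 5, 9, 0]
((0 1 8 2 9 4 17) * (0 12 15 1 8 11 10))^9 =(0 11 15 17 9 8 10 1 12 4 2)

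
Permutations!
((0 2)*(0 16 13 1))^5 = (16)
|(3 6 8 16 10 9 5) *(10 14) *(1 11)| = 8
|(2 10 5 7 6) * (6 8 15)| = |(2 10 5 7 8 15 6)| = 7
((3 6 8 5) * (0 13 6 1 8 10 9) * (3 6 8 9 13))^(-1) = (0 9 1 3)(5 8 13 10 6)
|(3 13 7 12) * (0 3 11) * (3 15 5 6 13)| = 8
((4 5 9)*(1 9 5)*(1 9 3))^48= (9)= ((1 3)(4 9))^48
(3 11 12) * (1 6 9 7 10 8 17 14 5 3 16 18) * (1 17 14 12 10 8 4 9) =(1 6)(3 11 10 4 9 7 8 14 5)(12 16 18 17) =[0, 6, 2, 11, 9, 3, 1, 8, 14, 7, 4, 10, 16, 13, 5, 15, 18, 12, 17]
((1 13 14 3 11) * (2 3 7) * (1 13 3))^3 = ((1 3 11 13 14 7 2))^3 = (1 13 2 11 7 3 14)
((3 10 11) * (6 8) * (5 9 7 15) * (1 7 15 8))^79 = ((1 7 8 6)(3 10 11)(5 9 15))^79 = (1 6 8 7)(3 10 11)(5 9 15)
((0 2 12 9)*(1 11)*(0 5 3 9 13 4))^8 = ((0 2 12 13 4)(1 11)(3 9 5))^8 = (0 13 2 4 12)(3 5 9)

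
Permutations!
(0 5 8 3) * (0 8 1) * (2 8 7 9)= (0 5 1)(2 8 3 7 9)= [5, 0, 8, 7, 4, 1, 6, 9, 3, 2]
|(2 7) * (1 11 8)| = 6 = |(1 11 8)(2 7)|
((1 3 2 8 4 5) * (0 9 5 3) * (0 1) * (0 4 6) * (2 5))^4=(0 6 8 2 9)(3 5 4)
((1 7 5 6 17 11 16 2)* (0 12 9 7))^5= ((0 12 9 7 5 6 17 11 16 2 1))^5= (0 6 1 5 2 7 16 9 11 12 17)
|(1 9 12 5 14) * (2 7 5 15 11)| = |(1 9 12 15 11 2 7 5 14)| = 9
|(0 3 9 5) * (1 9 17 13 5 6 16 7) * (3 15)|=30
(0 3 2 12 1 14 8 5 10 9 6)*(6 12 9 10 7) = (0 3 2 9 12 1 14 8 5 7 6) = [3, 14, 9, 2, 4, 7, 0, 6, 5, 12, 10, 11, 1, 13, 8]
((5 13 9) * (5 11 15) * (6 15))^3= (5 11)(6 13)(9 15)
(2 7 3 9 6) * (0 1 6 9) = [1, 6, 7, 0, 4, 5, 2, 3, 8, 9] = (9)(0 1 6 2 7 3)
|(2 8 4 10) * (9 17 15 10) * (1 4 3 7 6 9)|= 18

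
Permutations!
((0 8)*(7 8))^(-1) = (0 8 7)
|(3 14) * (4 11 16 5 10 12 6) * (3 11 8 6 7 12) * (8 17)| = |(3 14 11 16 5 10)(4 17 8 6)(7 12)| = 12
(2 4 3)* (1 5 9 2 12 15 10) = (1 5 9 2 4 3 12 15 10) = [0, 5, 4, 12, 3, 9, 6, 7, 8, 2, 1, 11, 15, 13, 14, 10]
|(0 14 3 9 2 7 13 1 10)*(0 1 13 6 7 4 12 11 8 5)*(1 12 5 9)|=|(0 14 3 1 10 12 11 8 9 2 4 5)(6 7)|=12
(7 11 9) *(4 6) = (4 6)(7 11 9) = [0, 1, 2, 3, 6, 5, 4, 11, 8, 7, 10, 9]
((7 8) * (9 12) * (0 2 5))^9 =((0 2 5)(7 8)(9 12))^9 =(7 8)(9 12)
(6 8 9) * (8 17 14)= [0, 1, 2, 3, 4, 5, 17, 7, 9, 6, 10, 11, 12, 13, 8, 15, 16, 14]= (6 17 14 8 9)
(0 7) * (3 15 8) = (0 7)(3 15 8) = [7, 1, 2, 15, 4, 5, 6, 0, 3, 9, 10, 11, 12, 13, 14, 8]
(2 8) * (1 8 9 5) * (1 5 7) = (1 8 2 9 7) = [0, 8, 9, 3, 4, 5, 6, 1, 2, 7]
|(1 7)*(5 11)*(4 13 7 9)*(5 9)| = 7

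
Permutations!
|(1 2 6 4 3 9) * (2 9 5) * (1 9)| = |(9)(2 6 4 3 5)| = 5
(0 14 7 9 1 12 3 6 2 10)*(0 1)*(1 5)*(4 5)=(0 14 7 9)(1 12 3 6 2 10 4 5)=[14, 12, 10, 6, 5, 1, 2, 9, 8, 0, 4, 11, 3, 13, 7]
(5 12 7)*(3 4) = (3 4)(5 12 7) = [0, 1, 2, 4, 3, 12, 6, 5, 8, 9, 10, 11, 7]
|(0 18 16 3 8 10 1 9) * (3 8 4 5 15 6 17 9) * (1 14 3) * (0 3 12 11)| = |(0 18 16 8 10 14 12 11)(3 4 5 15 6 17 9)| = 56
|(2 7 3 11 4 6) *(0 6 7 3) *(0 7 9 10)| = 8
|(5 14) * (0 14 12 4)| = |(0 14 5 12 4)| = 5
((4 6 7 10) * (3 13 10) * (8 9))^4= ((3 13 10 4 6 7)(8 9))^4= (3 6 10)(4 13 7)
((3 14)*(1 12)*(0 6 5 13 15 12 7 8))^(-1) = (0 8 7 1 12 15 13 5 6)(3 14)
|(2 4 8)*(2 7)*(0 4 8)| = 6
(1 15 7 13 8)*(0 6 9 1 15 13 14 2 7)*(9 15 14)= (0 6 15)(1 13 8 14 2 7 9)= [6, 13, 7, 3, 4, 5, 15, 9, 14, 1, 10, 11, 12, 8, 2, 0]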